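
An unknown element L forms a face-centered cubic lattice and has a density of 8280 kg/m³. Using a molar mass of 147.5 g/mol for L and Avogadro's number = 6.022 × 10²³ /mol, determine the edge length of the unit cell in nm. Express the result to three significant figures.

0.491 nm

With Z = 4 atoms per FCC cell, a³ = Z·M/(N_A·ρ) = 4 × 147.5 / (6.022 × 10²³ × 8.280 g/cm³) = 1.183 × 10^-22 cm³.
a = (1.183 × 10^-22)^(1/3) = 4.909 × 10^-8 cm = 0.491 nm.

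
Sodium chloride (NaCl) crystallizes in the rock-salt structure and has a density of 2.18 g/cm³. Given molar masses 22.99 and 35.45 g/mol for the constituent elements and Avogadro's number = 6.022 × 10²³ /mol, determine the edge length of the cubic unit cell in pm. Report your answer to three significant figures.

M(NaCl) = 58.44 g/mol; Z = 4 formula units per cell.
a³ = Z·M/(N_A·ρ) = 4 × 58.44 / (6.022 × 10²³ × 2.18) = 1.781 × 10^-22 cm³, so a = 5.626 × 10^-8 cm = 563 pm.

563 pm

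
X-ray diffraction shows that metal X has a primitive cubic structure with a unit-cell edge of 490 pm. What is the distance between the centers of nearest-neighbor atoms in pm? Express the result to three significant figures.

490 pm

In a simple cubic structure, atoms touch along the cell edge, so a = 2r; the nearest-neighbor distance equals 2r = 1.000·a.
d = 1.000 × 490 = 490 pm.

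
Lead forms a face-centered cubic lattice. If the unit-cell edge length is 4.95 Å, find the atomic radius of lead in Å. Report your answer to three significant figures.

1.75 Å

In an FCC lattice, atoms touch along the face diagonal, so √2·a = 4r.
r = √2·a/4 = 1.4142 × 4.95 / 4 = 1.75 Å.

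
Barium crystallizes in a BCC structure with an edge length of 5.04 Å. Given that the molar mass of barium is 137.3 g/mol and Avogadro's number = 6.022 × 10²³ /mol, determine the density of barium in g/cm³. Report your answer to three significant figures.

3.56 g/cm³

A BCC unit cell contains Z = 2 atoms.
Cell volume: a³ = (5.04 Å)³ = (5.040 × 10^-8 cm)³ = 1.280 × 10^-22 cm³.
ρ = Z·M/(N_A·a³) = 2 × 137.3 / (6.022 × 10²³ × 1.280 × 10^-22) = 3.562 g/cm³.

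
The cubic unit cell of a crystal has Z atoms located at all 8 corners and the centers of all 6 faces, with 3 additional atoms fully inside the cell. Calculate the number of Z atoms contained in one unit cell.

Corner atoms are shared by 8 cells (1/8 each), face atoms by 2 (1/2 each), interior atoms are unshared.
Net atoms = 8 × 1/8 + 6 × 1/2 + 3 = 1 + 3 + 3 = 7.

7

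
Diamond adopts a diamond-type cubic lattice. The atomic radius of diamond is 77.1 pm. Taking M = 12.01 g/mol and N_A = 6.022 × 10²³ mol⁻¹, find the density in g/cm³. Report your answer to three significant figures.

3.53 g/cm³

In a diamond cubic lattice, nearest neighbors lie along the body diagonal with √3·a = 8r, giving a = 356.1 pm = 3.561 × 10^-8 cm.
With Z = 8, ρ = Z·M/(N_A·a³) = 8 × 12.01 / (6.022 × 10²³ × 4.516 × 10^-23) = 3.533 g/cm³.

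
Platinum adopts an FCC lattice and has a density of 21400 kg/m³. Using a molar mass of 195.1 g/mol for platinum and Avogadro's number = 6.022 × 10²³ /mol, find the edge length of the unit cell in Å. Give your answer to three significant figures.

With Z = 4 atoms per FCC cell, a³ = Z·M/(N_A·ρ) = 4 × 195.1 / (6.022 × 10²³ × 21.40 g/cm³) = 6.056 × 10^-23 cm³.
a = (6.056 × 10^-23)^(1/3) = 3.927 × 10^-8 cm = 3.93 Å.

3.93 Å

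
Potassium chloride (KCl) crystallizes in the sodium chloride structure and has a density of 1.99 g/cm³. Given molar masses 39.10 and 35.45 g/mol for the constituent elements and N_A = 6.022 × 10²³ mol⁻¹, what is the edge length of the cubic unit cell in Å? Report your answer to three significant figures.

M(KCl) = 74.55 g/mol; Z = 4 formula units per cell.
a³ = Z·M/(N_A·ρ) = 4 × 74.55 / (6.022 × 10²³ × 1.99) = 2.488 × 10^-22 cm³, so a = 6.290 × 10^-8 cm = 6.29 Å.

6.29 Å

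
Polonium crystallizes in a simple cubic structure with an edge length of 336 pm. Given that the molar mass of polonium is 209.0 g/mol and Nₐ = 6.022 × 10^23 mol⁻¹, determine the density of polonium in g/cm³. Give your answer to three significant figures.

9.15 g/cm³

A simple cubic unit cell contains Z = 1 atom.
Cell volume: a³ = (336 pm)³ = (3.360 × 10^-8 cm)³ = 3.793 × 10^-23 cm³.
ρ = Z·M/(N_A·a³) = 1 × 209.0 / (6.022 × 10²³ × 3.793 × 10^-23) = 9.149 g/cm³.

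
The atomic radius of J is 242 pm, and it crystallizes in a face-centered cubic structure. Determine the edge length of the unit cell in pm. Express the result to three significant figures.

In an FCC lattice, atoms touch along the face diagonal, so √2·a = 4r.
a = 4r/√2 = 4 × 242 / 1.4142 = 684 pm.

684 pm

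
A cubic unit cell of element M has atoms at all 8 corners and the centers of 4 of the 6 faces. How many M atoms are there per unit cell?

3

Corner atoms are shared by 8 cells (1/8 each), face atoms by 2 (1/2 each).
Net atoms = 8 × 1/8 + 4 × 1/2 = 1 + 2 = 3.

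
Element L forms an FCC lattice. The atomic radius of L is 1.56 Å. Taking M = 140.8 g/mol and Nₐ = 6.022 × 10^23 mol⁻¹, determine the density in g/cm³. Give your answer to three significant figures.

10.9 g/cm³

In an FCC lattice, atoms touch along the face diagonal, so √2·a = 4r, giving a = 4.412 Å = 4.412 × 10^-8 cm.
With Z = 4, ρ = Z·M/(N_A·a³) = 4 × 140.8 / (6.022 × 10²³ × 8.590 × 10^-23) = 10.89 g/cm³.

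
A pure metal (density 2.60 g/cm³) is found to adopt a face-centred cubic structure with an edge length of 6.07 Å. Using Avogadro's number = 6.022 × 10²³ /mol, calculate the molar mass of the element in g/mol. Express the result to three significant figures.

An FCC cell has Z = 4 atoms; a = 6.070 × 10^-8 cm.
M = ρ·N_A·a³/Z = 2.60 × 6.022 × 10²³ × 2.236 × 10^-22 / 4 = 87.5 g/mol.

87.5 g/mol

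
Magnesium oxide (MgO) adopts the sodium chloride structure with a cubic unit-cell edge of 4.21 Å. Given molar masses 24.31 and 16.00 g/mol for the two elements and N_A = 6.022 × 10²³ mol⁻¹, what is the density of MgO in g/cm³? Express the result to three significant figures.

3.59 g/cm³

The sodium chloride structure contains Z = 4 formula units per cell; M(MgO) = 24.31 + 16.00 = 40.31 g/mol.
a³ = (4.210 × 10^-8 cm)³ = 7.462 × 10^-23 cm³.
ρ = 4 × 40.31 / (6.022 × 10²³ × 7.462 × 10^-23) = 3.588 g/cm³.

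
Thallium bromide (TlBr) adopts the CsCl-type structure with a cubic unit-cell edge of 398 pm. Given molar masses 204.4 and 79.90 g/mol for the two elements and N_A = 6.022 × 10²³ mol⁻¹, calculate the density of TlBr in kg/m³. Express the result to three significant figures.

7490 kg/m³

The CsCl-type structure contains Z = 1 formula unit per cell; M(TlBr) = 204.4 + 79.90 = 284.3 g/mol.
a³ = (3.980 × 10^-8 cm)³ = 6.304 × 10^-23 cm³.
ρ = 1 × 284.3 / (6.022 × 10²³ × 6.304 × 10^-23) = 7.488 g/cm³ = 7490 kg/m³.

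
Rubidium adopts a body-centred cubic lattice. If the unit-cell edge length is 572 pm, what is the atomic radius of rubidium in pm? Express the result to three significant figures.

In a BCC lattice, atoms touch along the body diagonal, so √3·a = 4r.
r = √3·a/4 = 1.7321 × 572 / 4 = 248 pm.

248 pm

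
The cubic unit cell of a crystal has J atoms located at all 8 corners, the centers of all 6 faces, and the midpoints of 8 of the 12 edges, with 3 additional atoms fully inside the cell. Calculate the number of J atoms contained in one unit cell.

Corner atoms are shared by 8 cells (1/8 each), face atoms by 2 (1/2 each), edge atoms by 4 (1/4 each), interior atoms are unshared.
Net atoms = 8 × 1/8 + 6 × 1/2 + 8 × 1/4 + 3 = 1 + 3 + 2 + 3 = 9.

9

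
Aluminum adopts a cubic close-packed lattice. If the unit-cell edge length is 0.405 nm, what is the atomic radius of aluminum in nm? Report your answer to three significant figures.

0.143 nm

In an FCC lattice, atoms touch along the face diagonal, so √2·a = 4r.
r = √2·a/4 = 1.4142 × 0.405 / 4 = 0.143 nm.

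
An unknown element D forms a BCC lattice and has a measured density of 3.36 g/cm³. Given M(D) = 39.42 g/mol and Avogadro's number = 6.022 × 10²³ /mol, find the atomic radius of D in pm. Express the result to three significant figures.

For a BCC cell (Z = 2), a³ = Z·M/(N_A·ρ) = 2 × 39.42 / (6.022 × 10²³ × 3.360) = 3.896 × 10^-23 cm³, so a = 3.390 × 10^-8 cm = 339.0 pm.
Atoms touch along the body diagonal, so √3·a = 4r, so r = 0.4330 × a = 147 pm.

147 pm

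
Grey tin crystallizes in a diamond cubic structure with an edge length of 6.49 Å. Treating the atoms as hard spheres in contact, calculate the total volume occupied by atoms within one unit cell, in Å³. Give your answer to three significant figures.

93.0 Å³

In a diamond cubic lattice nearest neighbors lie along the body diagonal with √3·a = 8r, so r = 0.2165a = 1.405 Å.
V_atoms = Z × (4/3)πr³ = 8 × (4/3)π × (1.405)³ = 93.0 Å³.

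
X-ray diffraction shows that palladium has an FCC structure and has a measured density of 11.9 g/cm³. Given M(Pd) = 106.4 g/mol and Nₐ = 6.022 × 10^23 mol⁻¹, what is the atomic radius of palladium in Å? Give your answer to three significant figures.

1.38 Å

For an FCC cell (Z = 4), a³ = Z·M/(N_A·ρ) = 4 × 106.4 / (6.022 × 10²³ × 11.90) = 5.939 × 10^-23 cm³, so a = 3.902 × 10^-8 cm = 3.902 Å.
Atoms touch along the face diagonal, so √2·a = 4r, so r = 0.3536 × a = 1.38 Å.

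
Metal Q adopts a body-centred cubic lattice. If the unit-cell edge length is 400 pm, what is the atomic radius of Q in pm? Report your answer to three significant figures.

173 pm

In a BCC lattice, atoms touch along the body diagonal, so √3·a = 4r.
r = √3·a/4 = 1.7321 × 400 / 4 = 173 pm.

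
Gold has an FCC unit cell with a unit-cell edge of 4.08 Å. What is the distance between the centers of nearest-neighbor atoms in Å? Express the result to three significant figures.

2.88 Å

In an FCC structure, atoms touch along the face diagonal, so √2·a = 4r; the nearest-neighbor distance equals 2r = 0.7071·a.
d = 0.7071 × 4.08 = 2.88 Å.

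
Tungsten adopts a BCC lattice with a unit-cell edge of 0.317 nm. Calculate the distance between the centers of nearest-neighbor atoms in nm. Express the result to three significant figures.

0.275 nm

In a BCC structure, atoms touch along the body diagonal, so √3·a = 4r; the nearest-neighbor distance equals 2r = 0.8660·a.
d = 0.8660 × 0.317 = 0.275 nm.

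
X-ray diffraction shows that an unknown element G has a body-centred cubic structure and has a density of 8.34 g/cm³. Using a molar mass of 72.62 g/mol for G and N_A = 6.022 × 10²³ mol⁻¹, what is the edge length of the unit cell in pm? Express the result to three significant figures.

With Z = 2 atoms per BCC cell, a³ = Z·M/(N_A·ρ) = 2 × 72.62 / (6.022 × 10²³ × 8.340 g/cm³) = 2.892 × 10^-23 cm³.
a = (2.892 × 10^-23)^(1/3) = 3.069 × 10^-8 cm = 307 pm.

307 pm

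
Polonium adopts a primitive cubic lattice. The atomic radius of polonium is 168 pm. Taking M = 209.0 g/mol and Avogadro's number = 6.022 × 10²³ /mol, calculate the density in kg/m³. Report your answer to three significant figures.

9150 kg/m³

In a simple cubic lattice, atoms touch along the cell edge, so a = 2r, giving a = 336.0 pm = 3.360 × 10^-8 cm.
With Z = 1, ρ = Z·M/(N_A·a³) = 1 × 209.0 / (6.022 × 10²³ × 3.793 × 10^-23) = 9.149 g/cm³ = 9150 kg/m³.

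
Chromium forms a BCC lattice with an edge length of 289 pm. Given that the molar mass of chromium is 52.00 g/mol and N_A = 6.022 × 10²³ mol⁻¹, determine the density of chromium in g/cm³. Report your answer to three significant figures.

A BCC unit cell contains Z = 2 atoms.
Cell volume: a³ = (289 pm)³ = (2.890 × 10^-8 cm)³ = 2.414 × 10^-23 cm³.
ρ = Z·M/(N_A·a³) = 2 × 52.00 / (6.022 × 10²³ × 2.414 × 10^-23) = 7.155 g/cm³.

7.15 g/cm³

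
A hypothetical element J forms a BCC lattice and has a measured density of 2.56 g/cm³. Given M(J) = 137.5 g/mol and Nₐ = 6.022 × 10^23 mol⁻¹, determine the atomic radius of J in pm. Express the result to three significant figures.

244 pm

For a BCC cell (Z = 2), a³ = Z·M/(N_A·ρ) = 2 × 137.5 / (6.022 × 10²³ × 2.560) = 1.784 × 10^-22 cm³, so a = 5.629 × 10^-8 cm = 562.9 pm.
Atoms touch along the body diagonal, so √3·a = 4r, so r = 0.4330 × a = 244 pm.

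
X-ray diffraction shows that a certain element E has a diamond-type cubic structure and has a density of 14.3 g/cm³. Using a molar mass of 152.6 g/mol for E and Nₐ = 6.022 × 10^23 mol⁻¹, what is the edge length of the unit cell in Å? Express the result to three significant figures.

5.21 Å

With Z = 8 atoms per diamond cubic cell, a³ = Z·M/(N_A·ρ) = 8 × 152.6 / (6.022 × 10²³ × 14.30 g/cm³) = 1.418 × 10^-22 cm³.
a = (1.418 × 10^-22)^(1/3) = 5.214 × 10^-8 cm = 5.21 Å.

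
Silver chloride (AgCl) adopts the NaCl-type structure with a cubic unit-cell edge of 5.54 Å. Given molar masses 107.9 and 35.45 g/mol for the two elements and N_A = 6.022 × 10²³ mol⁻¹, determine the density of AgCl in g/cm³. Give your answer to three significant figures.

The NaCl-type structure contains Z = 4 formula units per cell; M(AgCl) = 107.9 + 35.45 = 143.35 g/mol.
a³ = (5.540 × 10^-8 cm)³ = 1.700 × 10^-22 cm³.
ρ = 4 × 143.35 / (6.022 × 10²³ × 1.700 × 10^-22) = 5.600 g/cm³.

5.60 g/cm³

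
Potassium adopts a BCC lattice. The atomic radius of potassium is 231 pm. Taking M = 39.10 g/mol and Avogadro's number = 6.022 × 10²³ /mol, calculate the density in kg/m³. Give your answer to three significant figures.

855 kg/m³

In a BCC lattice, atoms touch along the body diagonal, so √3·a = 4r, giving a = 533.5 pm = 5.335 × 10^-8 cm.
With Z = 2, ρ = Z·M/(N_A·a³) = 2 × 39.10 / (6.022 × 10²³ × 1.518 × 10^-22) = 0.8553 g/cm³ = 855 kg/m³.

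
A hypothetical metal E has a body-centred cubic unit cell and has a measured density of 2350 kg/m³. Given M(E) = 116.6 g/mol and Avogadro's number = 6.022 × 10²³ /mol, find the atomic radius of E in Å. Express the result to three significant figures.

For a BCC cell (Z = 2), a³ = Z·M/(N_A·ρ) = 2 × 116.6 / (6.022 × 10²³ × 2.350) = 1.648 × 10^-22 cm³, so a = 5.482 × 10^-8 cm = 5.482 Å.
Atoms touch along the body diagonal, so √3·a = 4r, so r = 0.4330 × a = 2.37 Å.

2.37 Å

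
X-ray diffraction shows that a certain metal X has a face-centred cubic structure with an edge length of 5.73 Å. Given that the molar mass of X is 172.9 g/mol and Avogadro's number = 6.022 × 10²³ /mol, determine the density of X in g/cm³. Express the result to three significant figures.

An FCC unit cell contains Z = 4 atoms.
Cell volume: a³ = (5.73 Å)³ = (5.730 × 10^-8 cm)³ = 1.881 × 10^-22 cm³.
ρ = Z·M/(N_A·a³) = 4 × 172.9 / (6.022 × 10²³ × 1.881 × 10^-22) = 6.105 g/cm³.

6.10 g/cm³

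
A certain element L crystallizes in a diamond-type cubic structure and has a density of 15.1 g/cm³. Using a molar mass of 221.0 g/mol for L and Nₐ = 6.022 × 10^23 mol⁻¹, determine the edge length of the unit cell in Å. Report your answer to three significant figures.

With Z = 8 atoms per diamond cubic cell, a³ = Z·M/(N_A·ρ) = 8 × 221.0 / (6.022 × 10²³ × 15.10 g/cm³) = 1.944 × 10^-22 cm³.
a = (1.944 × 10^-22)^(1/3) = 5.793 × 10^-8 cm = 5.79 Å.

5.79 Å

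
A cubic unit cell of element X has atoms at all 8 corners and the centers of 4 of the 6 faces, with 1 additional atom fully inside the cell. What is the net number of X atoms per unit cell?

4

Corner atoms are shared by 8 cells (1/8 each), face atoms by 2 (1/2 each), interior atoms are unshared.
Net atoms = 8 × 1/8 + 4 × 1/2 + 1 = 1 + 2 + 1 = 4.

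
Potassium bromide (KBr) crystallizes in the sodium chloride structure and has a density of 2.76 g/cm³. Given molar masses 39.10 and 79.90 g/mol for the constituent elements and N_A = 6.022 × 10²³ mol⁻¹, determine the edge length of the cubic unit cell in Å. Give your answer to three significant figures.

6.59 Å

M(KBr) = 119.0 g/mol; Z = 4 formula units per cell.
a³ = Z·M/(N_A·ρ) = 4 × 119.0 / (6.022 × 10²³ × 2.76) = 2.864 × 10^-22 cm³, so a = 6.592 × 10^-8 cm = 6.59 Å.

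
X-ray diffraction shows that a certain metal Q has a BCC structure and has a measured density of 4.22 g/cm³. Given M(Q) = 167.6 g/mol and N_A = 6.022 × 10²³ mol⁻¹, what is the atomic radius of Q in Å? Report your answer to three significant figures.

For a BCC cell (Z = 2), a³ = Z·M/(N_A·ρ) = 2 × 167.6 / (6.022 × 10²³ × 4.220) = 1.319 × 10^-22 cm³, so a = 5.090 × 10^-8 cm = 5.090 Å.
Atoms touch along the body diagonal, so √3·a = 4r, so r = 0.4330 × a = 2.20 Å.

2.20 Å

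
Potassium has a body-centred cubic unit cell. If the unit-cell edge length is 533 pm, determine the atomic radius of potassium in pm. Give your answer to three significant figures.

In a BCC lattice, atoms touch along the body diagonal, so √3·a = 4r.
r = √3·a/4 = 1.7321 × 533 / 4 = 231 pm.

231 pm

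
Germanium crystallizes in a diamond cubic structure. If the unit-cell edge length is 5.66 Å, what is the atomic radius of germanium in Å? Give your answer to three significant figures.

1.23 Å

In a diamond cubic lattice, nearest neighbors lie along the body diagonal with √3·a = 8r.
r = √3·a/8 = 1.7321 × 5.66 / 8 = 1.23 Å.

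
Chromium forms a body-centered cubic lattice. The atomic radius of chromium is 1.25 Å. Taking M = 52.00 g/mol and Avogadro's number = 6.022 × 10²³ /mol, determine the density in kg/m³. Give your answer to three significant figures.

7180 kg/m³

In a BCC lattice, atoms touch along the body diagonal, so √3·a = 4r, giving a = 2.887 Å = 2.887 × 10^-8 cm.
With Z = 2, ρ = Z·M/(N_A·a³) = 2 × 52.00 / (6.022 × 10²³ × 2.406 × 10^-23) = 7.179 g/cm³ = 7180 kg/m³.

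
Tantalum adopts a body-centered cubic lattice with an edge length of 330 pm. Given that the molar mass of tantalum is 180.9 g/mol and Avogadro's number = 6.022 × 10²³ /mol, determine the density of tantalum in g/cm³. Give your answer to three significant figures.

A BCC unit cell contains Z = 2 atoms.
Cell volume: a³ = (330 pm)³ = (3.300 × 10^-8 cm)³ = 3.594 × 10^-23 cm³.
ρ = Z·M/(N_A·a³) = 2 × 180.9 / (6.022 × 10²³ × 3.594 × 10^-23) = 16.72 g/cm³.

16.7 g/cm³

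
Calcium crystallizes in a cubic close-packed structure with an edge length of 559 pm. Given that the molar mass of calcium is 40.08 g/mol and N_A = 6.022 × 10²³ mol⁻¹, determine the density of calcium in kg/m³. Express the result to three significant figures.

An FCC unit cell contains Z = 4 atoms.
Cell volume: a³ = (559 pm)³ = (5.590 × 10^-8 cm)³ = 1.747 × 10^-22 cm³.
ρ = Z·M/(N_A·a³) = 4 × 40.08 / (6.022 × 10²³ × 1.747 × 10^-22) = 1.524 g/cm³ = 1520 kg/m³.

1520 kg/m³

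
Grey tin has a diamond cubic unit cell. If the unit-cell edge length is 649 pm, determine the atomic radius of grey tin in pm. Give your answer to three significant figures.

141 pm

In a diamond cubic lattice, nearest neighbors lie along the body diagonal with √3·a = 8r.
r = √3·a/8 = 1.7321 × 649 / 8 = 141 pm.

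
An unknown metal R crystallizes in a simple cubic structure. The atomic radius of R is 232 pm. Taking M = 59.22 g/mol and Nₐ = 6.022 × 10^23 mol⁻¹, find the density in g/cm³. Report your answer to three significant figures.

In a simple cubic lattice, atoms touch along the cell edge, so a = 2r, giving a = 464.0 pm = 4.640 × 10^-8 cm.
With Z = 1, ρ = Z·M/(N_A·a³) = 1 × 59.22 / (6.022 × 10²³ × 9.990 × 10^-23) = 0.9844 g/cm³.

0.984 g/cm³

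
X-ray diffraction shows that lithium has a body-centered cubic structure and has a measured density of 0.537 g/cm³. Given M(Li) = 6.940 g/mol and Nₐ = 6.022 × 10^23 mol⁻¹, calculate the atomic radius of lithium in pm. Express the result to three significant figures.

For a BCC cell (Z = 2), a³ = Z·M/(N_A·ρ) = 2 × 6.940 / (6.022 × 10²³ × 0.5370) = 4.292 × 10^-23 cm³, so a = 3.501 × 10^-8 cm = 350.1 pm.
Atoms touch along the body diagonal, so √3·a = 4r, so r = 0.4330 × a = 152 pm.

152 pm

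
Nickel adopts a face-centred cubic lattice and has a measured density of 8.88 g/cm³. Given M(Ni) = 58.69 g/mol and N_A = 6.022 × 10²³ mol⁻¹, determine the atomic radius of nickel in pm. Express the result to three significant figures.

For an FCC cell (Z = 4), a³ = Z·M/(N_A·ρ) = 4 × 58.69 / (6.022 × 10²³ × 8.880) = 4.390 × 10^-23 cm³, so a = 3.528 × 10^-8 cm = 352.8 pm.
Atoms touch along the face diagonal, so √2·a = 4r, so r = 0.3536 × a = 125 pm.

125 pm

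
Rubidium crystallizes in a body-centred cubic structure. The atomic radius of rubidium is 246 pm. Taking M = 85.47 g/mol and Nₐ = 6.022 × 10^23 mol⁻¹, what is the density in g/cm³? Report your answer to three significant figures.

In a BCC lattice, atoms touch along the body diagonal, so √3·a = 4r, giving a = 568.1 pm = 5.681 × 10^-8 cm.
With Z = 2, ρ = Z·M/(N_A·a³) = 2 × 85.47 / (6.022 × 10²³ × 1.834 × 10^-22) = 1.548 g/cm³.

1.55 g/cm³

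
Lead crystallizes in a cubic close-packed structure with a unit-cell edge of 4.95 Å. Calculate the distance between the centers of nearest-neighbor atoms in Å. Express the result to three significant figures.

3.50 Å

In an FCC structure, atoms touch along the face diagonal, so √2·a = 4r; the nearest-neighbor distance equals 2r = 0.7071·a.
d = 0.7071 × 4.95 = 3.50 Å.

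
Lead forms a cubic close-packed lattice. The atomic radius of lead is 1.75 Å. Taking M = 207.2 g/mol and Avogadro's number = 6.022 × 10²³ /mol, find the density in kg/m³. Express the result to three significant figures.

In an FCC lattice, atoms touch along the face diagonal, so √2·a = 4r, giving a = 4.950 Å = 4.950 × 10^-8 cm.
With Z = 4, ρ = Z·M/(N_A·a³) = 4 × 207.2 / (6.022 × 10²³ × 1.213 × 10^-22) = 11.35 g/cm³ = 11300 kg/m³.

11300 kg/m³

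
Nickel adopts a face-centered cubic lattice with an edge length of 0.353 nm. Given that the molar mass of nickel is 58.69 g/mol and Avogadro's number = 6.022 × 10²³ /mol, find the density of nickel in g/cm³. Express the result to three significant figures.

8.86 g/cm³

An FCC unit cell contains Z = 4 atoms.
Cell volume: a³ = (0.353 nm)³ = (3.530 × 10^-8 cm)³ = 4.399 × 10^-23 cm³.
ρ = Z·M/(N_A·a³) = 4 × 58.69 / (6.022 × 10²³ × 4.399 × 10^-23) = 8.863 g/cm³.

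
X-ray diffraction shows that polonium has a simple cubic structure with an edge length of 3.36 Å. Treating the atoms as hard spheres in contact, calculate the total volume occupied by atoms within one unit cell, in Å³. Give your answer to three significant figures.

In a simple cubic lattice atoms touch along the cell edge, so a = 2r, so r = 0.5000a = 1.680 Å.
V_atoms = Z × (4/3)πr³ = 1 × (4/3)π × (1.680)³ = 19.9 Å³.

19.9 Å³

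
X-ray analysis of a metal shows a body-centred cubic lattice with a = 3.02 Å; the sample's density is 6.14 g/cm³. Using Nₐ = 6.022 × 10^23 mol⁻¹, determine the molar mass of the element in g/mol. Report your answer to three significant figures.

50.9 g/mol

A BCC cell has Z = 2 atoms; a = 3.020 × 10^-8 cm.
M = ρ·N_A·a³/Z = 6.14 × 6.022 × 10²³ × 2.754 × 10^-23 / 2 = 50.9 g/mol.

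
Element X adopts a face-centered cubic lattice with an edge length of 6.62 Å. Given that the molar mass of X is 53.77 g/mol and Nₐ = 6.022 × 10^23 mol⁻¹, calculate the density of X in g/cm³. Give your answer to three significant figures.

1.23 g/cm³

An FCC unit cell contains Z = 4 atoms.
Cell volume: a³ = (6.62 Å)³ = (6.620 × 10^-8 cm)³ = 2.901 × 10^-22 cm³.
ρ = Z·M/(N_A·a³) = 4 × 53.77 / (6.022 × 10²³ × 2.901 × 10^-22) = 1.231 g/cm³.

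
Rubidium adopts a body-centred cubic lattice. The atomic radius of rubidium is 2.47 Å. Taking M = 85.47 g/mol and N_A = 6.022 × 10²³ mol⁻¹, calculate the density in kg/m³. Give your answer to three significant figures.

In a BCC lattice, atoms touch along the body diagonal, so √3·a = 4r, giving a = 5.704 Å = 5.704 × 10^-8 cm.
With Z = 2, ρ = Z·M/(N_A·a³) = 2 × 85.47 / (6.022 × 10²³ × 1.856 × 10^-22) = 1.529 g/cm³ = 1530 kg/m³.

1530 kg/m³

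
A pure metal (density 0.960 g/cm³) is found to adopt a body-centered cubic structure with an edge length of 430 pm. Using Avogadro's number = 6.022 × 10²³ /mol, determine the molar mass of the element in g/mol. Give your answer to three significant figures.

23.0 g/mol

A BCC cell has Z = 2 atoms; a = 4.300 × 10^-8 cm.
M = ρ·N_A·a³/Z = 0.960 × 6.022 × 10²³ × 7.951 × 10^-23 / 2 = 23.0 g/mol.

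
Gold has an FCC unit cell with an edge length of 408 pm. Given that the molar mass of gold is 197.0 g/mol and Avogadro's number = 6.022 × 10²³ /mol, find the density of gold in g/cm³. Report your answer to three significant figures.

An FCC unit cell contains Z = 4 atoms.
Cell volume: a³ = (408 pm)³ = (4.080 × 10^-8 cm)³ = 6.792 × 10^-23 cm³.
ρ = Z·M/(N_A·a³) = 4 × 197.0 / (6.022 × 10²³ × 6.792 × 10^-23) = 19.27 g/cm³.

19.3 g/cm³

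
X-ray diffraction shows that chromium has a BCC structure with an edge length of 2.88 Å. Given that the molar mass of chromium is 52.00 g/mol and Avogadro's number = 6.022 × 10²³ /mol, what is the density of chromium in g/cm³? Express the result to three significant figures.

A BCC unit cell contains Z = 2 atoms.
Cell volume: a³ = (2.88 Å)³ = (2.880 × 10^-8 cm)³ = 2.389 × 10^-23 cm³.
ρ = Z·M/(N_A·a³) = 2 × 52.00 / (6.022 × 10²³ × 2.389 × 10^-23) = 7.230 g/cm³.

7.23 g/cm³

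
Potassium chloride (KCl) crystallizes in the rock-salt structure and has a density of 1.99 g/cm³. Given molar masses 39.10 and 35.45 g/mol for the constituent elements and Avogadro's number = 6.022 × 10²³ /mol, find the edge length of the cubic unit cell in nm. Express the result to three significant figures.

M(KCl) = 74.55 g/mol; Z = 4 formula units per cell.
a³ = Z·M/(N_A·ρ) = 4 × 74.55 / (6.022 × 10²³ × 1.99) = 2.488 × 10^-22 cm³, so a = 6.290 × 10^-8 cm = 0.629 nm.

0.629 nm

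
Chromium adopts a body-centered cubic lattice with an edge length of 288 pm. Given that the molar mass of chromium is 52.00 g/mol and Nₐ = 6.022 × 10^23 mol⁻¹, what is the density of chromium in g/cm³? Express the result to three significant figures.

A BCC unit cell contains Z = 2 atoms.
Cell volume: a³ = (288 pm)³ = (2.880 × 10^-8 cm)³ = 2.389 × 10^-23 cm³.
ρ = Z·M/(N_A·a³) = 2 × 52.00 / (6.022 × 10²³ × 2.389 × 10^-23) = 7.230 g/cm³.

7.23 g/cm³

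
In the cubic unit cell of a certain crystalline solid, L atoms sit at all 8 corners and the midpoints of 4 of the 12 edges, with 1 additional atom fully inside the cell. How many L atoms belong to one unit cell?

Corner atoms are shared by 8 cells (1/8 each), edge atoms by 4 (1/4 each), interior atoms are unshared.
Net atoms = 8 × 1/8 + 4 × 1/4 + 1 = 1 + 1 + 1 = 3.

3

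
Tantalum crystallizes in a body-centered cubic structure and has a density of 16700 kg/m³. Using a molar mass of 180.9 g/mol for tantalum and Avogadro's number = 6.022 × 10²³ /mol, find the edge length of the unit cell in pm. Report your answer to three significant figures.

With Z = 2 atoms per BCC cell, a³ = Z·M/(N_A·ρ) = 2 × 180.9 / (6.022 × 10²³ × 16.70 g/cm³) = 3.598 × 10^-23 cm³.
a = (3.598 × 10^-23)^(1/3) = 3.301 × 10^-8 cm = 330 pm.

330 pm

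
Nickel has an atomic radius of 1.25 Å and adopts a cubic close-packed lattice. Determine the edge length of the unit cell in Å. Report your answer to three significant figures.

3.54 Å

In an FCC lattice, atoms touch along the face diagonal, so √2·a = 4r.
a = 4r/√2 = 4 × 1.25 / 1.4142 = 3.54 Å.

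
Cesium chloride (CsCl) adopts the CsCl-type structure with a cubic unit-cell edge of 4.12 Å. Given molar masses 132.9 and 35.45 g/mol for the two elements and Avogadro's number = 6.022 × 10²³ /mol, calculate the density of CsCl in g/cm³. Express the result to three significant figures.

4.00 g/cm³

The CsCl-type structure contains Z = 1 formula unit per cell; M(CsCl) = 132.9 + 35.45 = 168.35 g/mol.
a³ = (4.120 × 10^-8 cm)³ = 6.993 × 10^-23 cm³.
ρ = 1 × 168.35 / (6.022 × 10²³ × 6.993 × 10^-23) = 3.997 g/cm³.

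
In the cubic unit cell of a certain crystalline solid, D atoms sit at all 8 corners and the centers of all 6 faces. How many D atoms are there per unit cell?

4

Corner atoms are shared by 8 cells (1/8 each), face atoms by 2 (1/2 each).
Net atoms = 8 × 1/8 + 6 × 1/2 = 1 + 3 = 4.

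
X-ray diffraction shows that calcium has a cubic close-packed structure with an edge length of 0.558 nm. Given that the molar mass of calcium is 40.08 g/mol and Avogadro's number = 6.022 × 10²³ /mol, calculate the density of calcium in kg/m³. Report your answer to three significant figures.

1530 kg/m³

An FCC unit cell contains Z = 4 atoms.
Cell volume: a³ = (0.558 nm)³ = (5.580 × 10^-8 cm)³ = 1.737 × 10^-22 cm³.
ρ = Z·M/(N_A·a³) = 4 × 40.08 / (6.022 × 10²³ × 1.737 × 10^-22) = 1.532 g/cm³ = 1530 kg/m³.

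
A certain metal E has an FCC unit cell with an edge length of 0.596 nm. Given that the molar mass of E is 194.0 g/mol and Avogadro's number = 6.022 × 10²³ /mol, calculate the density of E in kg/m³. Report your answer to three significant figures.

An FCC unit cell contains Z = 4 atoms.
Cell volume: a³ = (0.596 nm)³ = (5.960 × 10^-8 cm)³ = 2.117 × 10^-22 cm³.
ρ = Z·M/(N_A·a³) = 4 × 194.0 / (6.022 × 10²³ × 2.117 × 10^-22) = 6.087 g/cm³ = 6090 kg/m³.

6090 kg/m³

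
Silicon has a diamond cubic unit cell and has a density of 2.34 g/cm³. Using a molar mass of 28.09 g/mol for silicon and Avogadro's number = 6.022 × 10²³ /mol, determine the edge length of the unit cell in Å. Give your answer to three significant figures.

With Z = 8 atoms per diamond cubic cell, a³ = Z·M/(N_A·ρ) = 8 × 28.09 / (6.022 × 10²³ × 2.340 g/cm³) = 1.595 × 10^-22 cm³.
a = (1.595 × 10^-22)^(1/3) = 5.423 × 10^-8 cm = 5.42 Å.

5.42 Å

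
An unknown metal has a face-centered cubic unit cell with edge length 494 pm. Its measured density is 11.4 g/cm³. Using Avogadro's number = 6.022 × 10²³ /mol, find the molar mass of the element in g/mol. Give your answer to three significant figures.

207 g/mol

An FCC cell has Z = 4 atoms; a = 4.940 × 10^-8 cm.
M = ρ·N_A·a³/Z = 11.4 × 6.022 × 10²³ × 1.206 × 10^-22 / 4 = 207 g/mol.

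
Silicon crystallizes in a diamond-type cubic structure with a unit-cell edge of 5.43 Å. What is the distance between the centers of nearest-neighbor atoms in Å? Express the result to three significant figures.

In a diamond cubic structure, nearest neighbors lie along the body diagonal with √3·a = 8r; the nearest-neighbor distance equals 2r = 0.4330·a.
d = 0.4330 × 5.43 = 2.35 Å.

2.35 Å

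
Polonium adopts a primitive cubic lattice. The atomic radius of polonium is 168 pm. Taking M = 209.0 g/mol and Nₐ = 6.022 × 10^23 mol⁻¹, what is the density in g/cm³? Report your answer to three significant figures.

In a simple cubic lattice, atoms touch along the cell edge, so a = 2r, giving a = 336.0 pm = 3.360 × 10^-8 cm.
With Z = 1, ρ = Z·M/(N_A·a³) = 1 × 209.0 / (6.022 × 10²³ × 3.793 × 10^-23) = 9.149 g/cm³.

9.15 g/cm³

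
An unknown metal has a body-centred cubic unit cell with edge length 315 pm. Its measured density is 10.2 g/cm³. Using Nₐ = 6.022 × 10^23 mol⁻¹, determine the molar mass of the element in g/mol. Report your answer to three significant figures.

96.0 g/mol

A BCC cell has Z = 2 atoms; a = 3.150 × 10^-8 cm.
M = ρ·N_A·a³/Z = 10.2 × 6.022 × 10²³ × 3.126 × 10^-23 / 2 = 96.0 g/mol.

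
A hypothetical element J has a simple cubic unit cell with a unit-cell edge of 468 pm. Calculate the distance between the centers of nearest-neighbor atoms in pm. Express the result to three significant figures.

In a simple cubic structure, atoms touch along the cell edge, so a = 2r; the nearest-neighbor distance equals 2r = 1.000·a.
d = 1.000 × 468 = 468 pm.

468 pm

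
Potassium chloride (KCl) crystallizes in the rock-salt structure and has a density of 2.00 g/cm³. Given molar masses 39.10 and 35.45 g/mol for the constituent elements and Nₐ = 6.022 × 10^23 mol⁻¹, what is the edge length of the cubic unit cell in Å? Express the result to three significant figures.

6.28 Å

M(KCl) = 74.55 g/mol; Z = 4 formula units per cell.
a³ = Z·M/(N_A·ρ) = 4 × 74.55 / (6.022 × 10²³ × 2.00) = 2.476 × 10^-22 cm³, so a = 6.279 × 10^-8 cm = 6.28 Å.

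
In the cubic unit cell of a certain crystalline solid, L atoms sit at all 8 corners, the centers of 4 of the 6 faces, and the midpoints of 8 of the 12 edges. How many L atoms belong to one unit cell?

Corner atoms are shared by 8 cells (1/8 each), face atoms by 2 (1/2 each), edge atoms by 4 (1/4 each).
Net atoms = 8 × 1/8 + 4 × 1/2 + 8 × 1/4 = 1 + 2 + 2 = 5.

5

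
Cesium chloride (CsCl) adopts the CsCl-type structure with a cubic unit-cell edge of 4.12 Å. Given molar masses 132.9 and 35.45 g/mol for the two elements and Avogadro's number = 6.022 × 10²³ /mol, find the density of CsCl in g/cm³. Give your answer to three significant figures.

4.00 g/cm³

The CsCl-type structure contains Z = 1 formula unit per cell; M(CsCl) = 132.9 + 35.45 = 168.35 g/mol.
a³ = (4.120 × 10^-8 cm)³ = 6.993 × 10^-23 cm³.
ρ = 1 × 168.35 / (6.022 × 10²³ × 6.993 × 10^-23) = 3.997 g/cm³.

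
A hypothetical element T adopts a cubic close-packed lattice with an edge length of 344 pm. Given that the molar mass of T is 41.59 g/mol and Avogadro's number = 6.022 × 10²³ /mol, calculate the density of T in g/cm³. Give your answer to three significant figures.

An FCC unit cell contains Z = 4 atoms.
Cell volume: a³ = (344 pm)³ = (3.440 × 10^-8 cm)³ = 4.071 × 10^-23 cm³.
ρ = Z·M/(N_A·a³) = 4 × 41.59 / (6.022 × 10²³ × 4.071 × 10^-23) = 6.786 g/cm³.

6.79 g/cm³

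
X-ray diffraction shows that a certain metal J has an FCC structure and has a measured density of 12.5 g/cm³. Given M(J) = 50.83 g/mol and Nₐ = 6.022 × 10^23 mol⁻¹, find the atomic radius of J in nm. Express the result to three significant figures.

0.106 nm

For an FCC cell (Z = 4), a³ = Z·M/(N_A·ρ) = 4 × 50.83 / (6.022 × 10²³ × 12.50) = 2.701 × 10^-23 cm³, so a = 3.000 × 10^-8 cm = 0.3000 nm.
Atoms touch along the face diagonal, so √2·a = 4r, so r = 0.3536 × a = 0.106 nm.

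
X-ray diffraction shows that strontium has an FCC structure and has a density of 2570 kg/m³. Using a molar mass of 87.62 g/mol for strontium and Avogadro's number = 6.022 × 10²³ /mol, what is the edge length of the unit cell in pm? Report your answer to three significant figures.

610 pm

With Z = 4 atoms per FCC cell, a³ = Z·M/(N_A·ρ) = 4 × 87.62 / (6.022 × 10²³ × 2.570 g/cm³) = 2.265 × 10^-22 cm³.
a = (2.265 × 10^-22)^(1/3) = 6.095 × 10^-8 cm = 610 pm.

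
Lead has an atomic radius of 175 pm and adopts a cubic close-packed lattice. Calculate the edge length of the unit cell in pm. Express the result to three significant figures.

In an FCC lattice, atoms touch along the face diagonal, so √2·a = 4r.
a = 4r/√2 = 4 × 175 / 1.4142 = 495 pm.

495 pm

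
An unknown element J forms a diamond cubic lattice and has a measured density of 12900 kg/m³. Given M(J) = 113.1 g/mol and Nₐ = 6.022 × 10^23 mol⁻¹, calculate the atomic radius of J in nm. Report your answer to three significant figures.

For a diamond cubic cell (Z = 8), a³ = Z·M/(N_A·ρ) = 8 × 113.1 / (6.022 × 10²³ × 12.90) = 1.165 × 10^-22 cm³, so a = 4.884 × 10^-8 cm = 0.4884 nm.
Nearest neighbors lie along the body diagonal with √3·a = 8r, so r = 0.2165 × a = 0.106 nm.

0.106 nm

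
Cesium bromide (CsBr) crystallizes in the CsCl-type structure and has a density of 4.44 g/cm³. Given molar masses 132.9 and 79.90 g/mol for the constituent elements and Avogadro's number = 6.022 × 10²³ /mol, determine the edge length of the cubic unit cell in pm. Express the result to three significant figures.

430 pm

M(CsBr) = 212.8 g/mol; Z = 1 formula unit per cell.
a³ = Z·M/(N_A·ρ) = 1 × 212.8 / (6.022 × 10²³ × 4.44) = 7.959 × 10^-23 cm³, so a = 4.301 × 10^-8 cm = 430 pm.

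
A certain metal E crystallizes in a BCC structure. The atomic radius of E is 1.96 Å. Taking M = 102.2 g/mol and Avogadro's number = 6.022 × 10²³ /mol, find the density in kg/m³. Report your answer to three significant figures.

In a BCC lattice, atoms touch along the body diagonal, so √3·a = 4r, giving a = 4.526 Å = 4.526 × 10^-8 cm.
With Z = 2, ρ = Z·M/(N_A·a³) = 2 × 102.2 / (6.022 × 10²³ × 9.274 × 10^-23) = 3.660 g/cm³ = 3660 kg/m³.

3660 kg/m³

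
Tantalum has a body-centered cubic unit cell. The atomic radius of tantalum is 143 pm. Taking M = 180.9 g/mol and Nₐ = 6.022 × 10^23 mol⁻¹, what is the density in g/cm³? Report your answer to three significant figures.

16.7 g/cm³

In a BCC lattice, atoms touch along the body diagonal, so √3·a = 4r, giving a = 330.2 pm = 3.302 × 10^-8 cm.
With Z = 2, ρ = Z·M/(N_A·a³) = 2 × 180.9 / (6.022 × 10²³ × 3.602 × 10^-23) = 16.68 g/cm³.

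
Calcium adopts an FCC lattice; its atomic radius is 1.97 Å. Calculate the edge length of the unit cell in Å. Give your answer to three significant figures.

In an FCC lattice, atoms touch along the face diagonal, so √2·a = 4r.
a = 4r/√2 = 4 × 1.97 / 1.4142 = 5.57 Å.

5.57 Å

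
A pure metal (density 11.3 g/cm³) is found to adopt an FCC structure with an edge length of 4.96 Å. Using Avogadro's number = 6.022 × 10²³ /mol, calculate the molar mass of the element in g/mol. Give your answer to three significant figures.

An FCC cell has Z = 4 atoms; a = 4.960 × 10^-8 cm.
M = ρ·N_A·a³/Z = 11.3 × 6.022 × 10²³ × 1.220 × 10^-22 / 4 = 208 g/mol.

208 g/mol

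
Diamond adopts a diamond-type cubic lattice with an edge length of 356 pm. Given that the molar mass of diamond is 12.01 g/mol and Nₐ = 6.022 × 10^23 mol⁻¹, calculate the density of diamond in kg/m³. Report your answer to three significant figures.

3540 kg/m³

A diamond cubic unit cell contains Z = 8 atoms.
Cell volume: a³ = (356 pm)³ = (3.560 × 10^-8 cm)³ = 4.512 × 10^-23 cm³.
ρ = Z·M/(N_A·a³) = 8 × 12.01 / (6.022 × 10²³ × 4.512 × 10^-23) = 3.536 g/cm³ = 3540 kg/m³.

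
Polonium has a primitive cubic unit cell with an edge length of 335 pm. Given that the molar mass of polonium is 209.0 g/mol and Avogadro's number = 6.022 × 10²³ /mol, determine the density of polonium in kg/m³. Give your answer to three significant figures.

A simple cubic unit cell contains Z = 1 atom.
Cell volume: a³ = (335 pm)³ = (3.350 × 10^-8 cm)³ = 3.760 × 10^-23 cm³.
ρ = Z·M/(N_A·a³) = 1 × 209.0 / (6.022 × 10²³ × 3.760 × 10^-23) = 9.231 g/cm³ = 9230 kg/m³.

9230 kg/m³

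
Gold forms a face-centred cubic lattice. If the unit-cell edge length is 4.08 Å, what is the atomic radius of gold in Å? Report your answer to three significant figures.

In an FCC lattice, atoms touch along the face diagonal, so √2·a = 4r.
r = √2·a/4 = 1.4142 × 4.08 / 4 = 1.44 Å.

1.44 Å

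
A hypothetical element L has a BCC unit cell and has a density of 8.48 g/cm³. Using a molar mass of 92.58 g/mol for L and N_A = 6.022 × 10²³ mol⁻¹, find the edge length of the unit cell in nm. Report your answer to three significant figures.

0.331 nm

With Z = 2 atoms per BCC cell, a³ = Z·M/(N_A·ρ) = 2 × 92.58 / (6.022 × 10²³ × 8.480 g/cm³) = 3.626 × 10^-23 cm³.
a = (3.626 × 10^-23)^(1/3) = 3.310 × 10^-8 cm = 0.331 nm.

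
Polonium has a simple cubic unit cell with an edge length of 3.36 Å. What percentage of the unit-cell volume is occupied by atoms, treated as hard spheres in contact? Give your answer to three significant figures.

52.4%

In a simple cubic lattice atoms touch along the cell edge, so a = 2r, so r = 0.5000a = 1.680 Å.
Packing fraction = Z·(4/3)πr³ / a³ = 1 × (4/3)π × (1.680)³ / (3.36)³ = 0.5236 = 52.4%.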